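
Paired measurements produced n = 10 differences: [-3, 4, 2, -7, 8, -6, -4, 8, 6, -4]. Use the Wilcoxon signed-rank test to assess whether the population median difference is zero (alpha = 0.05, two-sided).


Step 1: Drop any zero differences (none here) and take |d_i|.
|d| = [3, 4, 2, 7, 8, 6, 4, 8, 6, 4]
Step 2: Midrank |d_i| (ties get averaged ranks).
ranks: |3|->2, |4|->4, |2|->1, |7|->8, |8|->9.5, |6|->6.5, |4|->4, |8|->9.5, |6|->6.5, |4|->4
Step 3: Attach original signs; sum ranks with positive sign and with negative sign.
W+ = 4 + 1 + 9.5 + 9.5 + 6.5 = 30.5
W- = 2 + 8 + 6.5 + 4 + 4 = 24.5
(Check: W+ + W- = 55 should equal n(n+1)/2 = 55.)
Step 4: Test statistic W = min(W+, W-) = 24.5.
Step 5: Ties in |d|, so use the tie-corrected normal approximation.
        E[W] = n(n+1)/4 = 10*11/4 = 27.5.
        Tie groups: |d|=4 (t=3), |d|=6 (t=2), |d|=8 (t=2); sum(t^3 - t) = 36.
        Var[W] = n(n+1)(2n+1)/24 - sum(t^3-t)/48 = 2310/24 - 36/48 = 95.5.
        z = (W - E[W]) / sqrt(Var[W]) = (24.5 - 27.5) / 9.7724 = -0.3070.
        Two-sided p = 2*Phi(z) = 0.758853.
Step 6: alpha = 0.05. fail to reject H0.

W+ = 30.5, W- = 24.5, W = min = 24.5, p = 0.758853, fail to reject H0.


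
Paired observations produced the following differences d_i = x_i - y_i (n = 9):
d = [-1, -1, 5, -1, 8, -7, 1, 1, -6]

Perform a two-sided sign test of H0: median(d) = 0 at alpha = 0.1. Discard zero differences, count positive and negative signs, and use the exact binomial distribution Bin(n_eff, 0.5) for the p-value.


Step 1: Discard zero differences. Original n = 9; n_eff = number of nonzero differences = 9.
Nonzero differences (with sign): -1, -1, +5, -1, +8, -7, +1, +1, -6
Step 2: Count signs: positive = 4, negative = 5.
Step 3: Under H0: P(positive) = 0.5, so the number of positives S ~ Bin(9, 0.5).
Step 4: Two-sided exact p-value = sum of Bin(9,0.5) probabilities at or below the observed probability = 1.000000.
Step 5: alpha = 0.1. fail to reject H0.

n_eff = 9, pos = 4, neg = 5, p = 1.000000, fail to reject H0.


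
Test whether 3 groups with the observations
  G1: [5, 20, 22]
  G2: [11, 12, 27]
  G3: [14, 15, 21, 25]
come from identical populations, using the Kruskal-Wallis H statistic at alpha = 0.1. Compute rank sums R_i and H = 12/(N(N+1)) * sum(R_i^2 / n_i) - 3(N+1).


Step 1: Combine all N = 10 observations and assign midranks.
sorted (value, group, rank): (5,G1,1), (11,G2,2), (12,G2,3), (14,G3,4), (15,G3,5), (20,G1,6), (21,G3,7), (22,G1,8), (25,G3,9), (27,G2,10)
Step 2: Sum ranks within each group.
R_1 = 15 (n_1 = 3)
R_2 = 15 (n_2 = 3)
R_3 = 25 (n_3 = 4)
Step 3: H = 12/(N(N+1)) * sum(R_i^2/n_i) - 3(N+1)
     = 12/(10*11) * (15^2/3 + 15^2/3 + 25^2/4) - 3*11
     = 0.109091 * 306.25 - 33
     = 0.409091.
Step 4: No ties, so H is used without correction.
Step 5: Under H0, H ~ chi^2(2); p-value = 0.815018.
Step 6: alpha = 0.1. fail to reject H0.

H = 0.4091, df = 2, p = 0.815018, fail to reject H0.


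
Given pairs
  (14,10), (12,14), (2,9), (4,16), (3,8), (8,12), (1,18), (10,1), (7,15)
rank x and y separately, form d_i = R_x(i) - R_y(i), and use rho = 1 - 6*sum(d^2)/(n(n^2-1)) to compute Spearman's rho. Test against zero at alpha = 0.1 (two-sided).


Step 1: Rank x and y separately (midranks; no ties here).
rank(x): 14->9, 12->8, 2->2, 4->4, 3->3, 8->6, 1->1, 10->7, 7->5
rank(y): 10->4, 14->6, 9->3, 16->8, 8->2, 12->5, 18->9, 1->1, 15->7
Step 2: d_i = R_x(i) - R_y(i); compute d_i^2.
  (9-4)^2=25, (8-6)^2=4, (2-3)^2=1, (4-8)^2=16, (3-2)^2=1, (6-5)^2=1, (1-9)^2=64, (7-1)^2=36, (5-7)^2=4
sum(d^2) = 152.
Step 3: rho = 1 - 6*152 / (9*(9^2 - 1)) = 1 - 912/720 = -0.266667.
Step 4: Under H0, t = rho * sqrt((n-2)/(1-rho^2)) = -0.7320 ~ t(7).
Step 5: Two-sided p-value from the t-distribution with 7 df = 0.487922.
Step 6: alpha = 0.1. fail to reject H0.

rho = -0.2667, p = 0.487922, fail to reject H0 at alpha = 0.1.


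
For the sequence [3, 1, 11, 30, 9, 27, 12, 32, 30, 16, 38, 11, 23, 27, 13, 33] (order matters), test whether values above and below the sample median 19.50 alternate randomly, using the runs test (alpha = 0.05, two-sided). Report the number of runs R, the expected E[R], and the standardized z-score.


Step 1: Compute median = 19.50; label A = above, B = below.
Labels in order: BBBABABAABABAABA  (n_A = 8, n_B = 8)
Step 2: Count runs R = 12.
Step 3: Under H0 (random ordering), E[R] = 2*n_A*n_B/(n_A+n_B) + 1 = 2*8*8/16 + 1 = 9.0000.
        Var[R] = 2*n_A*n_B*(2*n_A*n_B - n_A - n_B) / ((n_A+n_B)^2 * (n_A+n_B-1)) = 14336/3840 = 3.7333.
        SD[R] = 1.9322.
Step 4: Continuity-corrected z = (R - 0.5 - E[R]) / SD[R] = (12 - 0.5 - 9.0000) / 1.9322 = 1.2939.
Step 5: Two-sided p-value via normal approximation = 2*(1 - Phi(|z|)) = 0.195709.
Step 6: alpha = 0.05. fail to reject H0.

R = 12, z = 1.2939, p = 0.195709, fail to reject H0.


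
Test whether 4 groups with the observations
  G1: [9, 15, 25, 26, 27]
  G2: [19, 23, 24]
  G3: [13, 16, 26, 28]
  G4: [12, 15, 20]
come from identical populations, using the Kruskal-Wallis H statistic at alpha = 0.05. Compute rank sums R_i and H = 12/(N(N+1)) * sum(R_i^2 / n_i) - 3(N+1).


Step 1: Combine all N = 15 observations and assign midranks.
sorted (value, group, rank): (9,G1,1), (12,G4,2), (13,G3,3), (15,G1,4.5), (15,G4,4.5), (16,G3,6), (19,G2,7), (20,G4,8), (23,G2,9), (24,G2,10), (25,G1,11), (26,G1,12.5), (26,G3,12.5), (27,G1,14), (28,G3,15)
Step 2: Sum ranks within each group.
R_1 = 43 (n_1 = 5)
R_2 = 26 (n_2 = 3)
R_3 = 36.5 (n_3 = 4)
R_4 = 14.5 (n_4 = 3)
Step 3: H = 12/(N(N+1)) * sum(R_i^2/n_i) - 3(N+1)
     = 12/(15*16) * (43^2/5 + 26^2/3 + 36.5^2/4 + 14.5^2/3) - 3*16
     = 0.050000 * 998.279 - 48
     = 1.913958.
Step 4: Ties present; correction factor C = 1 - 12/(15^3 - 15) = 0.996429. Corrected H = 1.913958 / 0.996429 = 1.920818.
Step 5: Under H0, H ~ chi^2(3); p-value = 0.589003.
Step 6: alpha = 0.05. fail to reject H0.

H = 1.9208, df = 3, p = 0.589003, fail to reject H0.


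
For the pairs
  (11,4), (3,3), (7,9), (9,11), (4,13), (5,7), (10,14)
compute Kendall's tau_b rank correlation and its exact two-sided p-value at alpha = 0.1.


Step 1: Enumerate the 21 unordered pairs (i,j) with i<j and classify each by sign(x_j-x_i) * sign(y_j-y_i).
  (1,2):dx=-8,dy=-1->C; (1,3):dx=-4,dy=+5->D; (1,4):dx=-2,dy=+7->D; (1,5):dx=-7,dy=+9->D
  (1,6):dx=-6,dy=+3->D; (1,7):dx=-1,dy=+10->D; (2,3):dx=+4,dy=+6->C; (2,4):dx=+6,dy=+8->C
  (2,5):dx=+1,dy=+10->C; (2,6):dx=+2,dy=+4->C; (2,7):dx=+7,dy=+11->C; (3,4):dx=+2,dy=+2->C
  (3,5):dx=-3,dy=+4->D; (3,6):dx=-2,dy=-2->C; (3,7):dx=+3,dy=+5->C; (4,5):dx=-5,dy=+2->D
  (4,6):dx=-4,dy=-4->C; (4,7):dx=+1,dy=+3->C; (5,6):dx=+1,dy=-6->D; (5,7):dx=+6,dy=+1->C
  (6,7):dx=+5,dy=+7->C
Step 2: C = 13, D = 8, total pairs = 21.
Step 3: tau = (C - D)/(n(n-1)/2) = (13 - 8)/21 = 0.238095.
Step 4: Exact two-sided p-value (enumerate n! = 5040 permutations of y under H0): p = 0.561905.
Step 5: alpha = 0.1. fail to reject H0.

tau_b = 0.2381 (C=13, D=8), p = 0.561905, fail to reject H0.


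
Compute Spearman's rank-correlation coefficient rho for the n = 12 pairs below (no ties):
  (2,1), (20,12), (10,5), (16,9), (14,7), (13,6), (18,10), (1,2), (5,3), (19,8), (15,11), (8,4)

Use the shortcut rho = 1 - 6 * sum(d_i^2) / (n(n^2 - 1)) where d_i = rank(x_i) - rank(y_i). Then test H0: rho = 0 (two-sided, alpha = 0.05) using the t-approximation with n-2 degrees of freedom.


Step 1: Rank x and y separately (midranks; no ties here).
rank(x): 2->2, 20->12, 10->5, 16->9, 14->7, 13->6, 18->10, 1->1, 5->3, 19->11, 15->8, 8->4
rank(y): 1->1, 12->12, 5->5, 9->9, 7->7, 6->6, 10->10, 2->2, 3->3, 8->8, 11->11, 4->4
Step 2: d_i = R_x(i) - R_y(i); compute d_i^2.
  (2-1)^2=1, (12-12)^2=0, (5-5)^2=0, (9-9)^2=0, (7-7)^2=0, (6-6)^2=0, (10-10)^2=0, (1-2)^2=1, (3-3)^2=0, (11-8)^2=9, (8-11)^2=9, (4-4)^2=0
sum(d^2) = 20.
Step 3: rho = 1 - 6*20 / (12*(12^2 - 1)) = 1 - 120/1716 = 0.930070.
Step 4: Under H0, t = rho * sqrt((n-2)/(1-rho^2)) = 8.0057 ~ t(10).
Step 5: Two-sided p-value from the t-distribution with 10 df = 0.000012.
Step 6: alpha = 0.05. reject H0.

rho = 0.9301, p = 0.000012, reject H0 at alpha = 0.05.


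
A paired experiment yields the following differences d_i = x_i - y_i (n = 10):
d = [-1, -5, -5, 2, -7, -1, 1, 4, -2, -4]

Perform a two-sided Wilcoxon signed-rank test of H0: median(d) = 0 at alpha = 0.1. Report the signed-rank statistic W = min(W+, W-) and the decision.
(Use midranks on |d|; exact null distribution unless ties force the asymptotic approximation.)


Step 1: Drop any zero differences (none here) and take |d_i|.
|d| = [1, 5, 5, 2, 7, 1, 1, 4, 2, 4]
Step 2: Midrank |d_i| (ties get averaged ranks).
ranks: |1|->2, |5|->8.5, |5|->8.5, |2|->4.5, |7|->10, |1|->2, |1|->2, |4|->6.5, |2|->4.5, |4|->6.5
Step 3: Attach original signs; sum ranks with positive sign and with negative sign.
W+ = 4.5 + 2 + 6.5 = 13
W- = 2 + 8.5 + 8.5 + 10 + 2 + 4.5 + 6.5 = 42
(Check: W+ + W- = 55 should equal n(n+1)/2 = 55.)
Step 4: Test statistic W = min(W+, W-) = 13.
Step 5: Ties in |d|, so use the tie-corrected normal approximation.
        E[W] = n(n+1)/4 = 10*11/4 = 27.5.
        Tie groups: |d|=1 (t=3), |d|=2 (t=2), |d|=4 (t=2), |d|=5 (t=2); sum(t^3 - t) = 42.
        Var[W] = n(n+1)(2n+1)/24 - sum(t^3-t)/48 = 2310/24 - 42/48 = 95.375.
        z = (W - E[W]) / sqrt(Var[W]) = (13 - 27.5) / 9.7660 = -1.4847.
        Two-sided p = 2*Phi(z) = 0.137612.
Step 6: alpha = 0.1. fail to reject H0.

W+ = 13, W- = 42, W = min = 13, p = 0.137612, fail to reject H0.


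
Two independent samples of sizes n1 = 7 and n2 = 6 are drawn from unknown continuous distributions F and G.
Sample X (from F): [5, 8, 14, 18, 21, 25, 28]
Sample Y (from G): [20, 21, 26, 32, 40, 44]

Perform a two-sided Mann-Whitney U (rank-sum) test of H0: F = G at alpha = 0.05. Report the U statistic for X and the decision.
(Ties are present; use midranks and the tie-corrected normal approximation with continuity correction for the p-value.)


Step 1: Combine and sort all 13 observations; assign midranks.
sorted (value, group): (5,X), (8,X), (14,X), (18,X), (20,Y), (21,X), (21,Y), (25,X), (26,Y), (28,X), (32,Y), (40,Y), (44,Y)
ranks: 5->1, 8->2, 14->3, 18->4, 20->5, 21->6.5, 21->6.5, 25->8, 26->9, 28->10, 32->11, 40->12, 44->13
Step 2: Rank sum for X: R1 = 1 + 2 + 3 + 4 + 6.5 + 8 + 10 = 34.5.
Step 3: U_X = R1 - n1(n1+1)/2 = 34.5 - 7*8/2 = 34.5 - 28 = 6.5.
       U_Y = n1*n2 - U_X = 42 - 6.5 = 35.5.
Step 4: Ties are present, so use the tie-corrected normal approximation (with continuity correction) for the p-value.
Step 5: p-value = 0.045204; compare to alpha = 0.05. reject H0.

U_X = 6.5, p = 0.045204, reject H0 at alpha = 0.05.


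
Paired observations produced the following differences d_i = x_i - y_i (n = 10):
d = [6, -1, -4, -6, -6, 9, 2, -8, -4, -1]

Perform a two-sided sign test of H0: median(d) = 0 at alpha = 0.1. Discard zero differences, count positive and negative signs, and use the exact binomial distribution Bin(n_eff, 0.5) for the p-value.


Step 1: Discard zero differences. Original n = 10; n_eff = number of nonzero differences = 10.
Nonzero differences (with sign): +6, -1, -4, -6, -6, +9, +2, -8, -4, -1
Step 2: Count signs: positive = 3, negative = 7.
Step 3: Under H0: P(positive) = 0.5, so the number of positives S ~ Bin(10, 0.5).
Step 4: Two-sided exact p-value = sum of Bin(10,0.5) probabilities at or below the observed probability = 0.343750.
Step 5: alpha = 0.1. fail to reject H0.

n_eff = 10, pos = 3, neg = 7, p = 0.343750, fail to reject H0.


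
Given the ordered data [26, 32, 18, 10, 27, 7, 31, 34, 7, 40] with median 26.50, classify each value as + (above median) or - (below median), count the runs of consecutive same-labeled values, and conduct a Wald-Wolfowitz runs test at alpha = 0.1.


Step 1: Compute median = 26.50; label A = above, B = below.
Labels in order: BABBABAABA  (n_A = 5, n_B = 5)
Step 2: Count runs R = 8.
Step 3: Under H0 (random ordering), E[R] = 2*n_A*n_B/(n_A+n_B) + 1 = 2*5*5/10 + 1 = 6.0000.
        Var[R] = 2*n_A*n_B*(2*n_A*n_B - n_A - n_B) / ((n_A+n_B)^2 * (n_A+n_B-1)) = 2000/900 = 2.2222.
        SD[R] = 1.4907.
Step 4: Continuity-corrected z = (R - 0.5 - E[R]) / SD[R] = (8 - 0.5 - 6.0000) / 1.4907 = 1.0062.
Step 5: Two-sided p-value via normal approximation = 2*(1 - Phi(|z|)) = 0.314305.
Step 6: alpha = 0.1. fail to reject H0.

R = 8, z = 1.0062, p = 0.314305, fail to reject H0.


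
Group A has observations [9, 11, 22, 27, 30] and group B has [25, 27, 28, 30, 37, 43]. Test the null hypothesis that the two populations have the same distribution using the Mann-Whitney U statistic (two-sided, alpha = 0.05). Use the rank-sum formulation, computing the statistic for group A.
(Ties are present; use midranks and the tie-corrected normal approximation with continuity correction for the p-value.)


Step 1: Combine and sort all 11 observations; assign midranks.
sorted (value, group): (9,X), (11,X), (22,X), (25,Y), (27,X), (27,Y), (28,Y), (30,X), (30,Y), (37,Y), (43,Y)
ranks: 9->1, 11->2, 22->3, 25->4, 27->5.5, 27->5.5, 28->7, 30->8.5, 30->8.5, 37->10, 43->11
Step 2: Rank sum for X: R1 = 1 + 2 + 3 + 5.5 + 8.5 = 20.
Step 3: U_X = R1 - n1(n1+1)/2 = 20 - 5*6/2 = 20 - 15 = 5.
       U_Y = n1*n2 - U_X = 30 - 5 = 25.
Step 4: Ties are present, so use the tie-corrected normal approximation (with continuity correction) for the p-value.
Step 5: p-value = 0.081440; compare to alpha = 0.05. fail to reject H0.

U_X = 5, p = 0.081440, fail to reject H0 at alpha = 0.05.


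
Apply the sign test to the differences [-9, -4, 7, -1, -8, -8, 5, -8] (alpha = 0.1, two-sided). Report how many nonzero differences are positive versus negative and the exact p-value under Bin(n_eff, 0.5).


Step 1: Discard zero differences. Original n = 8; n_eff = number of nonzero differences = 8.
Nonzero differences (with sign): -9, -4, +7, -1, -8, -8, +5, -8
Step 2: Count signs: positive = 2, negative = 6.
Step 3: Under H0: P(positive) = 0.5, so the number of positives S ~ Bin(8, 0.5).
Step 4: Two-sided exact p-value = sum of Bin(8,0.5) probabilities at or below the observed probability = 0.289062.
Step 5: alpha = 0.1. fail to reject H0.

n_eff = 8, pos = 2, neg = 6, p = 0.289062, fail to reject H0.


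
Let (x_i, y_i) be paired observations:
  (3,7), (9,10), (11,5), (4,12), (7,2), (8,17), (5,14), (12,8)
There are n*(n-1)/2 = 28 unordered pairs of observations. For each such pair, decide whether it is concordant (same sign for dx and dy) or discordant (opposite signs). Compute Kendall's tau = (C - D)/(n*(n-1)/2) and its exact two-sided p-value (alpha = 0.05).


Step 1: Enumerate the 28 unordered pairs (i,j) with i<j and classify each by sign(x_j-x_i) * sign(y_j-y_i).
  (1,2):dx=+6,dy=+3->C; (1,3):dx=+8,dy=-2->D; (1,4):dx=+1,dy=+5->C; (1,5):dx=+4,dy=-5->D
  (1,6):dx=+5,dy=+10->C; (1,7):dx=+2,dy=+7->C; (1,8):dx=+9,dy=+1->C; (2,3):dx=+2,dy=-5->D
  (2,4):dx=-5,dy=+2->D; (2,5):dx=-2,dy=-8->C; (2,6):dx=-1,dy=+7->D; (2,7):dx=-4,dy=+4->D
  (2,8):dx=+3,dy=-2->D; (3,4):dx=-7,dy=+7->D; (3,5):dx=-4,dy=-3->C; (3,6):dx=-3,dy=+12->D
  (3,7):dx=-6,dy=+9->D; (3,8):dx=+1,dy=+3->C; (4,5):dx=+3,dy=-10->D; (4,6):dx=+4,dy=+5->C
  (4,7):dx=+1,dy=+2->C; (4,8):dx=+8,dy=-4->D; (5,6):dx=+1,dy=+15->C; (5,7):dx=-2,dy=+12->D
  (5,8):dx=+5,dy=+6->C; (6,7):dx=-3,dy=-3->C; (6,8):dx=+4,dy=-9->D; (7,8):dx=+7,dy=-6->D
Step 2: C = 13, D = 15, total pairs = 28.
Step 3: tau = (C - D)/(n(n-1)/2) = (13 - 15)/28 = -0.071429.
Step 4: Exact two-sided p-value (enumerate n! = 40320 permutations of y under H0): p = 0.904861.
Step 5: alpha = 0.05. fail to reject H0.

tau_b = -0.0714 (C=13, D=15), p = 0.904861, fail to reject H0.


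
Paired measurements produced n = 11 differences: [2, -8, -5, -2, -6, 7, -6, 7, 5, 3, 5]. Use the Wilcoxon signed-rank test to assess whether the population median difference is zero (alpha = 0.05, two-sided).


Step 1: Drop any zero differences (none here) and take |d_i|.
|d| = [2, 8, 5, 2, 6, 7, 6, 7, 5, 3, 5]
Step 2: Midrank |d_i| (ties get averaged ranks).
ranks: |2|->1.5, |8|->11, |5|->5, |2|->1.5, |6|->7.5, |7|->9.5, |6|->7.5, |7|->9.5, |5|->5, |3|->3, |5|->5
Step 3: Attach original signs; sum ranks with positive sign and with negative sign.
W+ = 1.5 + 9.5 + 9.5 + 5 + 3 + 5 = 33.5
W- = 11 + 5 + 1.5 + 7.5 + 7.5 = 32.5
(Check: W+ + W- = 66 should equal n(n+1)/2 = 66.)
Step 4: Test statistic W = min(W+, W-) = 32.5.
Step 5: Ties in |d|, so use the tie-corrected normal approximation.
        E[W] = n(n+1)/4 = 11*12/4 = 33.
        Tie groups: |d|=2 (t=2), |d|=5 (t=3), |d|=6 (t=2), |d|=7 (t=2); sum(t^3 - t) = 42.
        Var[W] = n(n+1)(2n+1)/24 - sum(t^3-t)/48 = 3036/24 - 42/48 = 125.625.
        z = (W - E[W]) / sqrt(Var[W]) = (32.5 - 33) / 11.2083 = -0.0446.
        Two-sided p = 2*Phi(z) = 0.964418.
Step 6: alpha = 0.05. fail to reject H0.

W+ = 33.5, W- = 32.5, W = min = 32.5, p = 0.964418, fail to reject H0.


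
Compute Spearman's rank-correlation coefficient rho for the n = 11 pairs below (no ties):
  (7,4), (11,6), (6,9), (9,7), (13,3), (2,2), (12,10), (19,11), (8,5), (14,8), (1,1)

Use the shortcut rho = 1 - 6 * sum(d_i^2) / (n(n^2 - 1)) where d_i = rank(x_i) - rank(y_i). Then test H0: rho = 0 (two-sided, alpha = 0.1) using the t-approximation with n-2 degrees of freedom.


Step 1: Rank x and y separately (midranks; no ties here).
rank(x): 7->4, 11->7, 6->3, 9->6, 13->9, 2->2, 12->8, 19->11, 8->5, 14->10, 1->1
rank(y): 4->4, 6->6, 9->9, 7->7, 3->3, 2->2, 10->10, 11->11, 5->5, 8->8, 1->1
Step 2: d_i = R_x(i) - R_y(i); compute d_i^2.
  (4-4)^2=0, (7-6)^2=1, (3-9)^2=36, (6-7)^2=1, (9-3)^2=36, (2-2)^2=0, (8-10)^2=4, (11-11)^2=0, (5-5)^2=0, (10-8)^2=4, (1-1)^2=0
sum(d^2) = 82.
Step 3: rho = 1 - 6*82 / (11*(11^2 - 1)) = 1 - 492/1320 = 0.627273.
Step 4: Under H0, t = rho * sqrt((n-2)/(1-rho^2)) = 2.4163 ~ t(9).
Step 5: Two-sided p-value from the t-distribution with 9 df = 0.038845.
Step 6: alpha = 0.1. reject H0.

rho = 0.6273, p = 0.038845, reject H0 at alpha = 0.1.


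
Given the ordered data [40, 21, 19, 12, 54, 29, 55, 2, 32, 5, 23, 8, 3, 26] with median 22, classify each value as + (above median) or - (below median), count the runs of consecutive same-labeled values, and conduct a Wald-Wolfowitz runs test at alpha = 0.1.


Step 1: Compute median = 22; label A = above, B = below.
Labels in order: ABBBAAABABABBA  (n_A = 7, n_B = 7)
Step 2: Count runs R = 9.
Step 3: Under H0 (random ordering), E[R] = 2*n_A*n_B/(n_A+n_B) + 1 = 2*7*7/14 + 1 = 8.0000.
        Var[R] = 2*n_A*n_B*(2*n_A*n_B - n_A - n_B) / ((n_A+n_B)^2 * (n_A+n_B-1)) = 8232/2548 = 3.2308.
        SD[R] = 1.7974.
Step 4: Continuity-corrected z = (R - 0.5 - E[R]) / SD[R] = (9 - 0.5 - 8.0000) / 1.7974 = 0.2782.
Step 5: Two-sided p-value via normal approximation = 2*(1 - Phi(|z|)) = 0.780879.
Step 6: alpha = 0.1. fail to reject H0.

R = 9, z = 0.2782, p = 0.780879, fail to reject H0.


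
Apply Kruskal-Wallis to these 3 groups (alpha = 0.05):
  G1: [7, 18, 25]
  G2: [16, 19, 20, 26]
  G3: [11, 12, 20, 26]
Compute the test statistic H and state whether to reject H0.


Step 1: Combine all N = 11 observations and assign midranks.
sorted (value, group, rank): (7,G1,1), (11,G3,2), (12,G3,3), (16,G2,4), (18,G1,5), (19,G2,6), (20,G2,7.5), (20,G3,7.5), (25,G1,9), (26,G2,10.5), (26,G3,10.5)
Step 2: Sum ranks within each group.
R_1 = 15 (n_1 = 3)
R_2 = 28 (n_2 = 4)
R_3 = 23 (n_3 = 4)
Step 3: H = 12/(N(N+1)) * sum(R_i^2/n_i) - 3(N+1)
     = 12/(11*12) * (15^2/3 + 28^2/4 + 23^2/4) - 3*12
     = 0.090909 * 403.25 - 36
     = 0.659091.
Step 4: Ties present; correction factor C = 1 - 12/(11^3 - 11) = 0.990909. Corrected H = 0.659091 / 0.990909 = 0.665138.
Step 5: Under H0, H ~ chi^2(2); p-value = 0.717079.
Step 6: alpha = 0.05. fail to reject H0.

H = 0.6651, df = 2, p = 0.717079, fail to reject H0.


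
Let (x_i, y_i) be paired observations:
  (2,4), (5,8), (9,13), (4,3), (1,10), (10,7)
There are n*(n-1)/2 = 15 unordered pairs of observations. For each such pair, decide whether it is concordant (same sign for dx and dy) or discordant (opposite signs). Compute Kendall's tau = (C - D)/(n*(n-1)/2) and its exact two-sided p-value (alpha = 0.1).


Step 1: Enumerate the 15 unordered pairs (i,j) with i<j and classify each by sign(x_j-x_i) * sign(y_j-y_i).
  (1,2):dx=+3,dy=+4->C; (1,3):dx=+7,dy=+9->C; (1,4):dx=+2,dy=-1->D; (1,5):dx=-1,dy=+6->D
  (1,6):dx=+8,dy=+3->C; (2,3):dx=+4,dy=+5->C; (2,4):dx=-1,dy=-5->C; (2,5):dx=-4,dy=+2->D
  (2,6):dx=+5,dy=-1->D; (3,4):dx=-5,dy=-10->C; (3,5):dx=-8,dy=-3->C; (3,6):dx=+1,dy=-6->D
  (4,5):dx=-3,dy=+7->D; (4,6):dx=+6,dy=+4->C; (5,6):dx=+9,dy=-3->D
Step 2: C = 8, D = 7, total pairs = 15.
Step 3: tau = (C - D)/(n(n-1)/2) = (8 - 7)/15 = 0.066667.
Step 4: Exact two-sided p-value (enumerate n! = 720 permutations of y under H0): p = 1.000000.
Step 5: alpha = 0.1. fail to reject H0.

tau_b = 0.0667 (C=8, D=7), p = 1.000000, fail to reject H0.


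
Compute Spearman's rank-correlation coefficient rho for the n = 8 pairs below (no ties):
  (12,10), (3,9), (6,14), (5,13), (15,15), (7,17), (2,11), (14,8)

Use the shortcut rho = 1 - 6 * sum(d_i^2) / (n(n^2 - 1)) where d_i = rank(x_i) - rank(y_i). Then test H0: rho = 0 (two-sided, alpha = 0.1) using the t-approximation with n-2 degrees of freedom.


Step 1: Rank x and y separately (midranks; no ties here).
rank(x): 12->6, 3->2, 6->4, 5->3, 15->8, 7->5, 2->1, 14->7
rank(y): 10->3, 9->2, 14->6, 13->5, 15->7, 17->8, 11->4, 8->1
Step 2: d_i = R_x(i) - R_y(i); compute d_i^2.
  (6-3)^2=9, (2-2)^2=0, (4-6)^2=4, (3-5)^2=4, (8-7)^2=1, (5-8)^2=9, (1-4)^2=9, (7-1)^2=36
sum(d^2) = 72.
Step 3: rho = 1 - 6*72 / (8*(8^2 - 1)) = 1 - 432/504 = 0.142857.
Step 4: Under H0, t = rho * sqrt((n-2)/(1-rho^2)) = 0.3536 ~ t(6).
Step 5: Two-sided p-value from the t-distribution with 6 df = 0.735765.
Step 6: alpha = 0.1. fail to reject H0.

rho = 0.1429, p = 0.735765, fail to reject H0 at alpha = 0.1.


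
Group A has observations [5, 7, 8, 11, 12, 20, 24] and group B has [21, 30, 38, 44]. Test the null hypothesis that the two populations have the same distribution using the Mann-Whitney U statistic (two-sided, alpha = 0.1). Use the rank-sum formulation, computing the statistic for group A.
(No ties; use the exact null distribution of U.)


Step 1: Combine and sort all 11 observations; assign midranks.
sorted (value, group): (5,X), (7,X), (8,X), (11,X), (12,X), (20,X), (21,Y), (24,X), (30,Y), (38,Y), (44,Y)
ranks: 5->1, 7->2, 8->3, 11->4, 12->5, 20->6, 21->7, 24->8, 30->9, 38->10, 44->11
Step 2: Rank sum for X: R1 = 1 + 2 + 3 + 4 + 5 + 6 + 8 = 29.
Step 3: U_X = R1 - n1(n1+1)/2 = 29 - 7*8/2 = 29 - 28 = 1.
       U_Y = n1*n2 - U_X = 28 - 1 = 27.
Step 4: No ties, so the exact null distribution of U (based on enumerating the C(11,7) = 330 equally likely rank assignments) gives the two-sided p-value.
Step 5: p-value = 0.012121; compare to alpha = 0.1. reject H0.

U_X = 1, p = 0.012121, reject H0 at alpha = 0.1.


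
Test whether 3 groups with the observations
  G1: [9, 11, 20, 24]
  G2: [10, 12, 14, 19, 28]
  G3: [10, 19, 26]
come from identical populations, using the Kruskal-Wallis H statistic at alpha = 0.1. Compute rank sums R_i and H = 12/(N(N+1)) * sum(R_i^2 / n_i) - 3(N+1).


Step 1: Combine all N = 12 observations and assign midranks.
sorted (value, group, rank): (9,G1,1), (10,G2,2.5), (10,G3,2.5), (11,G1,4), (12,G2,5), (14,G2,6), (19,G2,7.5), (19,G3,7.5), (20,G1,9), (24,G1,10), (26,G3,11), (28,G2,12)
Step 2: Sum ranks within each group.
R_1 = 24 (n_1 = 4)
R_2 = 33 (n_2 = 5)
R_3 = 21 (n_3 = 3)
Step 3: H = 12/(N(N+1)) * sum(R_i^2/n_i) - 3(N+1)
     = 12/(12*13) * (24^2/4 + 33^2/5 + 21^2/3) - 3*13
     = 0.076923 * 508.8 - 39
     = 0.138462.
Step 4: Ties present; correction factor C = 1 - 12/(12^3 - 12) = 0.993007. Corrected H = 0.138462 / 0.993007 = 0.139437.
Step 5: Under H0, H ~ chi^2(2); p-value = 0.932657.
Step 6: alpha = 0.1. fail to reject H0.

H = 0.1394, df = 2, p = 0.932657, fail to reject H0.


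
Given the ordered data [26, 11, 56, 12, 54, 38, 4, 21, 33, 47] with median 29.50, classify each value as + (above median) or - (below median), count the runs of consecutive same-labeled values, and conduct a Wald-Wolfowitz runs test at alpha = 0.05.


Step 1: Compute median = 29.50; label A = above, B = below.
Labels in order: BBABAABBAA  (n_A = 5, n_B = 5)
Step 2: Count runs R = 6.
Step 3: Under H0 (random ordering), E[R] = 2*n_A*n_B/(n_A+n_B) + 1 = 2*5*5/10 + 1 = 6.0000.
        Var[R] = 2*n_A*n_B*(2*n_A*n_B - n_A - n_B) / ((n_A+n_B)^2 * (n_A+n_B-1)) = 2000/900 = 2.2222.
        SD[R] = 1.4907.
Step 4: R = E[R], so z = 0 with no continuity correction.
Step 5: Two-sided p-value via normal approximation = 2*(1 - Phi(|z|)) = 1.000000.
Step 6: alpha = 0.05. fail to reject H0.

R = 6, z = 0.0000, p = 1.000000, fail to reject H0.


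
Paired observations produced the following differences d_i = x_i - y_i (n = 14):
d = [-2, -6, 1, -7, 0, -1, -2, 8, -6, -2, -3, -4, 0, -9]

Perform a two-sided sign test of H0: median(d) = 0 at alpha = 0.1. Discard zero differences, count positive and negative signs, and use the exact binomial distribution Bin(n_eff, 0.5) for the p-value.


Step 1: Discard zero differences. Original n = 14; n_eff = number of nonzero differences = 12.
Nonzero differences (with sign): -2, -6, +1, -7, -1, -2, +8, -6, -2, -3, -4, -9
Step 2: Count signs: positive = 2, negative = 10.
Step 3: Under H0: P(positive) = 0.5, so the number of positives S ~ Bin(12, 0.5).
Step 4: Two-sided exact p-value = sum of Bin(12,0.5) probabilities at or below the observed probability = 0.038574.
Step 5: alpha = 0.1. reject H0.

n_eff = 12, pos = 2, neg = 10, p = 0.038574, reject H0.


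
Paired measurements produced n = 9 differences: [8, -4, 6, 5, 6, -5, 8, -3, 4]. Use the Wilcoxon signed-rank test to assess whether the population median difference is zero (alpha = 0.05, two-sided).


Step 1: Drop any zero differences (none here) and take |d_i|.
|d| = [8, 4, 6, 5, 6, 5, 8, 3, 4]
Step 2: Midrank |d_i| (ties get averaged ranks).
ranks: |8|->8.5, |4|->2.5, |6|->6.5, |5|->4.5, |6|->6.5, |5|->4.5, |8|->8.5, |3|->1, |4|->2.5
Step 3: Attach original signs; sum ranks with positive sign and with negative sign.
W+ = 8.5 + 6.5 + 4.5 + 6.5 + 8.5 + 2.5 = 37
W- = 2.5 + 4.5 + 1 = 8
(Check: W+ + W- = 45 should equal n(n+1)/2 = 45.)
Step 4: Test statistic W = min(W+, W-) = 8.
Step 5: Ties in |d|, so use the tie-corrected normal approximation.
        E[W] = n(n+1)/4 = 9*10/4 = 22.5.
        Tie groups: |d|=4 (t=2), |d|=5 (t=2), |d|=6 (t=2), |d|=8 (t=2); sum(t^3 - t) = 24.
        Var[W] = n(n+1)(2n+1)/24 - sum(t^3-t)/48 = 1710/24 - 24/48 = 70.75.
        z = (W - E[W]) / sqrt(Var[W]) = (8 - 22.5) / 8.4113 = -1.7239.
        Two-sided p = 2*Phi(z) = 0.084731.
Step 6: alpha = 0.05. fail to reject H0.

W+ = 37, W- = 8, W = min = 8, p = 0.084731, fail to reject H0.


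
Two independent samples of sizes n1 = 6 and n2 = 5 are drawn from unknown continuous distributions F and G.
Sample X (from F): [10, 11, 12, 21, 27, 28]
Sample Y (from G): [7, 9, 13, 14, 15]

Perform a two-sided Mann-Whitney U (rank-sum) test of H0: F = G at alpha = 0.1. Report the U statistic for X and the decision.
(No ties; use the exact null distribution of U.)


Step 1: Combine and sort all 11 observations; assign midranks.
sorted (value, group): (7,Y), (9,Y), (10,X), (11,X), (12,X), (13,Y), (14,Y), (15,Y), (21,X), (27,X), (28,X)
ranks: 7->1, 9->2, 10->3, 11->4, 12->5, 13->6, 14->7, 15->8, 21->9, 27->10, 28->11
Step 2: Rank sum for X: R1 = 3 + 4 + 5 + 9 + 10 + 11 = 42.
Step 3: U_X = R1 - n1(n1+1)/2 = 42 - 6*7/2 = 42 - 21 = 21.
       U_Y = n1*n2 - U_X = 30 - 21 = 9.
Step 4: No ties, so the exact null distribution of U (based on enumerating the C(11,6) = 462 equally likely rank assignments) gives the two-sided p-value.
Step 5: p-value = 0.329004; compare to alpha = 0.1. fail to reject H0.

U_X = 21, p = 0.329004, fail to reject H0 at alpha = 0.1.


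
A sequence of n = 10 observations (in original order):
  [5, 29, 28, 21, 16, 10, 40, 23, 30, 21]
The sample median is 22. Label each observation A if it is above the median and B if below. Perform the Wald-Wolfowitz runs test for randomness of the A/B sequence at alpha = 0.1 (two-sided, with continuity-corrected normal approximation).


Step 1: Compute median = 22; label A = above, B = below.
Labels in order: BAABBBAAAB  (n_A = 5, n_B = 5)
Step 2: Count runs R = 5.
Step 3: Under H0 (random ordering), E[R] = 2*n_A*n_B/(n_A+n_B) + 1 = 2*5*5/10 + 1 = 6.0000.
        Var[R] = 2*n_A*n_B*(2*n_A*n_B - n_A - n_B) / ((n_A+n_B)^2 * (n_A+n_B-1)) = 2000/900 = 2.2222.
        SD[R] = 1.4907.
Step 4: Continuity-corrected z = (R + 0.5 - E[R]) / SD[R] = (5 + 0.5 - 6.0000) / 1.4907 = -0.3354.
Step 5: Two-sided p-value via normal approximation = 2*(1 - Phi(|z|)) = 0.737316.
Step 6: alpha = 0.1. fail to reject H0.

R = 5, z = -0.3354, p = 0.737316, fail to reject H0.


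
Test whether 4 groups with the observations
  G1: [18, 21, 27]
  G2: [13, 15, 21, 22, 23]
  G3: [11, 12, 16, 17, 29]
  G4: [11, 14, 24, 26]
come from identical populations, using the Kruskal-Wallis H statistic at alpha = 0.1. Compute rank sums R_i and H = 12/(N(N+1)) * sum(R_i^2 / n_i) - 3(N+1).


Step 1: Combine all N = 17 observations and assign midranks.
sorted (value, group, rank): (11,G3,1.5), (11,G4,1.5), (12,G3,3), (13,G2,4), (14,G4,5), (15,G2,6), (16,G3,7), (17,G3,8), (18,G1,9), (21,G1,10.5), (21,G2,10.5), (22,G2,12), (23,G2,13), (24,G4,14), (26,G4,15), (27,G1,16), (29,G3,17)
Step 2: Sum ranks within each group.
R_1 = 35.5 (n_1 = 3)
R_2 = 45.5 (n_2 = 5)
R_3 = 36.5 (n_3 = 5)
R_4 = 35.5 (n_4 = 4)
Step 3: H = 12/(N(N+1)) * sum(R_i^2/n_i) - 3(N+1)
     = 12/(17*18) * (35.5^2/3 + 45.5^2/5 + 36.5^2/5 + 35.5^2/4) - 3*18
     = 0.039216 * 1415.65 - 54
     = 1.515523.
Step 4: Ties present; correction factor C = 1 - 12/(17^3 - 17) = 0.997549. Corrected H = 1.515523 / 0.997549 = 1.519247.
Step 5: Under H0, H ~ chi^2(3); p-value = 0.677835.
Step 6: alpha = 0.1. fail to reject H0.

H = 1.5192, df = 3, p = 0.677835, fail to reject H0.


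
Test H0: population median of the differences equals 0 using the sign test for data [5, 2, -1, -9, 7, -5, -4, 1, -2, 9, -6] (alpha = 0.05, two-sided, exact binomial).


Step 1: Discard zero differences. Original n = 11; n_eff = number of nonzero differences = 11.
Nonzero differences (with sign): +5, +2, -1, -9, +7, -5, -4, +1, -2, +9, -6
Step 2: Count signs: positive = 5, negative = 6.
Step 3: Under H0: P(positive) = 0.5, so the number of positives S ~ Bin(11, 0.5).
Step 4: Two-sided exact p-value = sum of Bin(11,0.5) probabilities at or below the observed probability = 1.000000.
Step 5: alpha = 0.05. fail to reject H0.

n_eff = 11, pos = 5, neg = 6, p = 1.000000, fail to reject H0.


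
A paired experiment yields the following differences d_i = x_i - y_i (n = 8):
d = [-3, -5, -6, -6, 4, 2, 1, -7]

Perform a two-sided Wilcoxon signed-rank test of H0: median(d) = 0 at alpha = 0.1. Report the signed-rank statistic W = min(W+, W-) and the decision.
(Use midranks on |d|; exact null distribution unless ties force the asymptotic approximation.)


Step 1: Drop any zero differences (none here) and take |d_i|.
|d| = [3, 5, 6, 6, 4, 2, 1, 7]
Step 2: Midrank |d_i| (ties get averaged ranks).
ranks: |3|->3, |5|->5, |6|->6.5, |6|->6.5, |4|->4, |2|->2, |1|->1, |7|->8
Step 3: Attach original signs; sum ranks with positive sign and with negative sign.
W+ = 4 + 2 + 1 = 7
W- = 3 + 5 + 6.5 + 6.5 + 8 = 29
(Check: W+ + W- = 36 should equal n(n+1)/2 = 36.)
Step 4: Test statistic W = min(W+, W-) = 7.
Step 5: Ties in |d|, so use the tie-corrected normal approximation.
        E[W] = n(n+1)/4 = 8*9/4 = 18.
        Tie groups: |d|=6 (t=2); sum(t^3 - t) = 6.
        Var[W] = n(n+1)(2n+1)/24 - sum(t^3-t)/48 = 1224/24 - 6/48 = 50.875.
        z = (W - E[W]) / sqrt(Var[W]) = (7 - 18) / 7.1327 = -1.5422.
        Two-sided p = 2*Phi(z) = 0.123025.
Step 6: alpha = 0.1. fail to reject H0.

W+ = 7, W- = 29, W = min = 7, p = 0.123025, fail to reject H0.


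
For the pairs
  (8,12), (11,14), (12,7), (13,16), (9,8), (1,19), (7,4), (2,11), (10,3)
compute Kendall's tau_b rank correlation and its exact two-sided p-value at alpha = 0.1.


Step 1: Enumerate the 36 unordered pairs (i,j) with i<j and classify each by sign(x_j-x_i) * sign(y_j-y_i).
  (1,2):dx=+3,dy=+2->C; (1,3):dx=+4,dy=-5->D; (1,4):dx=+5,dy=+4->C; (1,5):dx=+1,dy=-4->D
  (1,6):dx=-7,dy=+7->D; (1,7):dx=-1,dy=-8->C; (1,8):dx=-6,dy=-1->C; (1,9):dx=+2,dy=-9->D
  (2,3):dx=+1,dy=-7->D; (2,4):dx=+2,dy=+2->C; (2,5):dx=-2,dy=-6->C; (2,6):dx=-10,dy=+5->D
  (2,7):dx=-4,dy=-10->C; (2,8):dx=-9,dy=-3->C; (2,9):dx=-1,dy=-11->C; (3,4):dx=+1,dy=+9->C
  (3,5):dx=-3,dy=+1->D; (3,6):dx=-11,dy=+12->D; (3,7):dx=-5,dy=-3->C; (3,8):dx=-10,dy=+4->D
  (3,9):dx=-2,dy=-4->C; (4,5):dx=-4,dy=-8->C; (4,6):dx=-12,dy=+3->D; (4,7):dx=-6,dy=-12->C
  (4,8):dx=-11,dy=-5->C; (4,9):dx=-3,dy=-13->C; (5,6):dx=-8,dy=+11->D; (5,7):dx=-2,dy=-4->C
  (5,8):dx=-7,dy=+3->D; (5,9):dx=+1,dy=-5->D; (6,7):dx=+6,dy=-15->D; (6,8):dx=+1,dy=-8->D
  (6,9):dx=+9,dy=-16->D; (7,8):dx=-5,dy=+7->D; (7,9):dx=+3,dy=-1->D; (8,9):dx=+8,dy=-8->D
Step 2: C = 17, D = 19, total pairs = 36.
Step 3: tau = (C - D)/(n(n-1)/2) = (17 - 19)/36 = -0.055556.
Step 4: Exact two-sided p-value (enumerate n! = 362880 permutations of y under H0): p = 0.919455.
Step 5: alpha = 0.1. fail to reject H0.

tau_b = -0.0556 (C=17, D=19), p = 0.919455, fail to reject H0.


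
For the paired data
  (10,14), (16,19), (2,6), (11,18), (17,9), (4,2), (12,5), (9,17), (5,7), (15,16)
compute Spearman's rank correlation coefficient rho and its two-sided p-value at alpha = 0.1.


Step 1: Rank x and y separately (midranks; no ties here).
rank(x): 10->5, 16->9, 2->1, 11->6, 17->10, 4->2, 12->7, 9->4, 5->3, 15->8
rank(y): 14->6, 19->10, 6->3, 18->9, 9->5, 2->1, 5->2, 17->8, 7->4, 16->7
Step 2: d_i = R_x(i) - R_y(i); compute d_i^2.
  (5-6)^2=1, (9-10)^2=1, (1-3)^2=4, (6-9)^2=9, (10-5)^2=25, (2-1)^2=1, (7-2)^2=25, (4-8)^2=16, (3-4)^2=1, (8-7)^2=1
sum(d^2) = 84.
Step 3: rho = 1 - 6*84 / (10*(10^2 - 1)) = 1 - 504/990 = 0.490909.
Step 4: Under H0, t = rho * sqrt((n-2)/(1-rho^2)) = 1.5938 ~ t(8).
Step 5: Two-sided p-value from the t-distribution with 8 df = 0.149656.
Step 6: alpha = 0.1. fail to reject H0.

rho = 0.4909, p = 0.149656, fail to reject H0 at alpha = 0.1.


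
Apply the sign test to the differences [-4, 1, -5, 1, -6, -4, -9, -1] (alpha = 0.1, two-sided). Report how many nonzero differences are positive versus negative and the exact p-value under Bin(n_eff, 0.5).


Step 1: Discard zero differences. Original n = 8; n_eff = number of nonzero differences = 8.
Nonzero differences (with sign): -4, +1, -5, +1, -6, -4, -9, -1
Step 2: Count signs: positive = 2, negative = 6.
Step 3: Under H0: P(positive) = 0.5, so the number of positives S ~ Bin(8, 0.5).
Step 4: Two-sided exact p-value = sum of Bin(8,0.5) probabilities at or below the observed probability = 0.289062.
Step 5: alpha = 0.1. fail to reject H0.

n_eff = 8, pos = 2, neg = 6, p = 0.289062, fail to reject H0.


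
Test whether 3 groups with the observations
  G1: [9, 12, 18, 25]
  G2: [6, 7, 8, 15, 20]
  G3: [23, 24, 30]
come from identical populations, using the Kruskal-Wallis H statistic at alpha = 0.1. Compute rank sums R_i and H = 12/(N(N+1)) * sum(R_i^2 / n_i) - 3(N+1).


Step 1: Combine all N = 12 observations and assign midranks.
sorted (value, group, rank): (6,G2,1), (7,G2,2), (8,G2,3), (9,G1,4), (12,G1,5), (15,G2,6), (18,G1,7), (20,G2,8), (23,G3,9), (24,G3,10), (25,G1,11), (30,G3,12)
Step 2: Sum ranks within each group.
R_1 = 27 (n_1 = 4)
R_2 = 20 (n_2 = 5)
R_3 = 31 (n_3 = 3)
Step 3: H = 12/(N(N+1)) * sum(R_i^2/n_i) - 3(N+1)
     = 12/(12*13) * (27^2/4 + 20^2/5 + 31^2/3) - 3*13
     = 0.076923 * 582.583 - 39
     = 5.814103.
Step 4: No ties, so H is used without correction.
Step 5: Under H0, H ~ chi^2(2); p-value = 0.054637.
Step 6: alpha = 0.1. reject H0.

H = 5.8141, df = 2, p = 0.054637, reject H0.


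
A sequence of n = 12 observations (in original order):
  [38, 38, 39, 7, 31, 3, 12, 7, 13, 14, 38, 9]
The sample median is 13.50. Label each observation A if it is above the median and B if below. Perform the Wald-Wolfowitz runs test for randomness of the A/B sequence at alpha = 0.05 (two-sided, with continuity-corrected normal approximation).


Step 1: Compute median = 13.50; label A = above, B = below.
Labels in order: AAABABBBBAAB  (n_A = 6, n_B = 6)
Step 2: Count runs R = 6.
Step 3: Under H0 (random ordering), E[R] = 2*n_A*n_B/(n_A+n_B) + 1 = 2*6*6/12 + 1 = 7.0000.
        Var[R] = 2*n_A*n_B*(2*n_A*n_B - n_A - n_B) / ((n_A+n_B)^2 * (n_A+n_B-1)) = 4320/1584 = 2.7273.
        SD[R] = 1.6514.
Step 4: Continuity-corrected z = (R + 0.5 - E[R]) / SD[R] = (6 + 0.5 - 7.0000) / 1.6514 = -0.3028.
Step 5: Two-sided p-value via normal approximation = 2*(1 - Phi(|z|)) = 0.762069.
Step 6: alpha = 0.05. fail to reject H0.

R = 6, z = -0.3028, p = 0.762069, fail to reject H0.


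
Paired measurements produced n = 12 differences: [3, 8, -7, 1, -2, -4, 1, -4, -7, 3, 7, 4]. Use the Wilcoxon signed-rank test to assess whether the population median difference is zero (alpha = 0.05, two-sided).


Step 1: Drop any zero differences (none here) and take |d_i|.
|d| = [3, 8, 7, 1, 2, 4, 1, 4, 7, 3, 7, 4]
Step 2: Midrank |d_i| (ties get averaged ranks).
ranks: |3|->4.5, |8|->12, |7|->10, |1|->1.5, |2|->3, |4|->7, |1|->1.5, |4|->7, |7|->10, |3|->4.5, |7|->10, |4|->7
Step 3: Attach original signs; sum ranks with positive sign and with negative sign.
W+ = 4.5 + 12 + 1.5 + 1.5 + 4.5 + 10 + 7 = 41
W- = 10 + 3 + 7 + 7 + 10 = 37
(Check: W+ + W- = 78 should equal n(n+1)/2 = 78.)
Step 4: Test statistic W = min(W+, W-) = 37.
Step 5: Ties in |d|, so use the tie-corrected normal approximation.
        E[W] = n(n+1)/4 = 12*13/4 = 39.
        Tie groups: |d|=1 (t=2), |d|=3 (t=2), |d|=4 (t=3), |d|=7 (t=3); sum(t^3 - t) = 60.
        Var[W] = n(n+1)(2n+1)/24 - sum(t^3-t)/48 = 3900/24 - 60/48 = 161.25.
        z = (W - E[W]) / sqrt(Var[W]) = (37 - 39) / 12.6984 = -0.1575.
        Two-sided p = 2*Phi(z) = 0.874851.
Step 6: alpha = 0.05. fail to reject H0.

W+ = 41, W- = 37, W = min = 37, p = 0.874851, fail to reject H0.


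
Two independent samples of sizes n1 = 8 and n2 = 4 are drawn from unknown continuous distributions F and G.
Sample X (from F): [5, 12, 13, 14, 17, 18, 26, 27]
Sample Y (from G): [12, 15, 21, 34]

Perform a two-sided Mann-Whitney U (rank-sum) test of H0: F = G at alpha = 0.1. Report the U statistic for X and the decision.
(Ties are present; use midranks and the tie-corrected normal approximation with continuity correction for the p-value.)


Step 1: Combine and sort all 12 observations; assign midranks.
sorted (value, group): (5,X), (12,X), (12,Y), (13,X), (14,X), (15,Y), (17,X), (18,X), (21,Y), (26,X), (27,X), (34,Y)
ranks: 5->1, 12->2.5, 12->2.5, 13->4, 14->5, 15->6, 17->7, 18->8, 21->9, 26->10, 27->11, 34->12
Step 2: Rank sum for X: R1 = 1 + 2.5 + 4 + 5 + 7 + 8 + 10 + 11 = 48.5.
Step 3: U_X = R1 - n1(n1+1)/2 = 48.5 - 8*9/2 = 48.5 - 36 = 12.5.
       U_Y = n1*n2 - U_X = 32 - 12.5 = 19.5.
Step 4: Ties are present, so use the tie-corrected normal approximation (with continuity correction) for the p-value.
Step 5: p-value = 0.609759; compare to alpha = 0.1. fail to reject H0.

U_X = 12.5, p = 0.609759, fail to reject H0 at alpha = 0.1.


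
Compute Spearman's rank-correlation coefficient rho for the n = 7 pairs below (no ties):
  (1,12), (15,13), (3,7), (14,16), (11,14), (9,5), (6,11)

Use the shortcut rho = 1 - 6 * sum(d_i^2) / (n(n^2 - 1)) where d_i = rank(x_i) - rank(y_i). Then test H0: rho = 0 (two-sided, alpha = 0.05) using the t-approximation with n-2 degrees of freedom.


Step 1: Rank x and y separately (midranks; no ties here).
rank(x): 1->1, 15->7, 3->2, 14->6, 11->5, 9->4, 6->3
rank(y): 12->4, 13->5, 7->2, 16->7, 14->6, 5->1, 11->3
Step 2: d_i = R_x(i) - R_y(i); compute d_i^2.
  (1-4)^2=9, (7-5)^2=4, (2-2)^2=0, (6-7)^2=1, (5-6)^2=1, (4-1)^2=9, (3-3)^2=0
sum(d^2) = 24.
Step 3: rho = 1 - 6*24 / (7*(7^2 - 1)) = 1 - 144/336 = 0.571429.
Step 4: Under H0, t = rho * sqrt((n-2)/(1-rho^2)) = 1.5570 ~ t(5).
Step 5: Two-sided p-value from the t-distribution with 5 df = 0.180202.
Step 6: alpha = 0.05. fail to reject H0.

rho = 0.5714, p = 0.180202, fail to reject H0 at alpha = 0.05.


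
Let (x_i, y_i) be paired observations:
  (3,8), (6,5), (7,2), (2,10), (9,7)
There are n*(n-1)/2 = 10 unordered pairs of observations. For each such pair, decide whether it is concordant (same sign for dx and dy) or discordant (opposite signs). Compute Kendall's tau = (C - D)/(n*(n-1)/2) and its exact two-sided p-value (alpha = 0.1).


Step 1: Enumerate the 10 unordered pairs (i,j) with i<j and classify each by sign(x_j-x_i) * sign(y_j-y_i).
  (1,2):dx=+3,dy=-3->D; (1,3):dx=+4,dy=-6->D; (1,4):dx=-1,dy=+2->D; (1,5):dx=+6,dy=-1->D
  (2,3):dx=+1,dy=-3->D; (2,4):dx=-4,dy=+5->D; (2,5):dx=+3,dy=+2->C; (3,4):dx=-5,dy=+8->D
  (3,5):dx=+2,dy=+5->C; (4,5):dx=+7,dy=-3->D
Step 2: C = 2, D = 8, total pairs = 10.
Step 3: tau = (C - D)/(n(n-1)/2) = (2 - 8)/10 = -0.600000.
Step 4: Exact two-sided p-value (enumerate n! = 120 permutations of y under H0): p = 0.233333.
Step 5: alpha = 0.1. fail to reject H0.

tau_b = -0.6000 (C=2, D=8), p = 0.233333, fail to reject H0.
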